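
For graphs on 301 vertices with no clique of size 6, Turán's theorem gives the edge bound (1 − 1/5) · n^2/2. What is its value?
Turán density bound = (4/5) · 301^2/2 = 181202/5 ≈ 36240.4

Turán's theorem: ex(n, K_{r+1}) is achieved by the complete r-partite Turán graph T(n, r) with parts as balanced as possible, and is at most (1 − 1/r) · n^2/2. For r = 5, n = 301: the density bound is (4/5) · 90601/2 = 181202/5 ≈ 36240.4. The integer-valued extremum is e(T(301, 5)) = 36240, which is strictly less than the density bound 181202/5 since 5 ∤ 301 (the parts of T(301, 5) cannot all be equal).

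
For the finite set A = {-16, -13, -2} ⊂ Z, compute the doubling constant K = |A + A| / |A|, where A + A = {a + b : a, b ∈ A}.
K = |A + A| / |A| = 6/3 = 2

Enumerate A + A = {a + b : a, b ∈ A}. With |A| = 3, there are |A|^2 = 9 ordered sum pairs; collecting distinct values, A + A = {-32, -29, -26, -18, -15, -4}, so |A + A| = 6. Thus K = 6/3 = 2. For comparison, the minimum possible |A + A| over all 3-element sets is 2·3 − 1 = 5 (so min K = 5/3), attained only by arithmetic progressions.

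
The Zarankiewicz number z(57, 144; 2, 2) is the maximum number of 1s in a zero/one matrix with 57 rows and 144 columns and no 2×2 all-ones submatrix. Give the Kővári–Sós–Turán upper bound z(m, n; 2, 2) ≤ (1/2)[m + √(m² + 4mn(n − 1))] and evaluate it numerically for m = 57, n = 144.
z(57, 144; 2, 2) ≤ (1/2)[57 + √(57² + 4·57·144·143)] = (1/2)[57 + √4698225] = 1112.2695

Kővári–Sós–Turán: let r_1, ..., r_57 be the row sums and z = Σ r_i the total number of 1s. Each pair of columns can share at most one row with both entries 1 (else a 2×2 all-ones block appears), so Σ_i C(r_i, 2) ≤ C(144, 2) = 10296. By convexity Σ_i C(r_i, 2) ≥ 57·C(z/57, 2) = z(z − 57)/(2·57), giving z² − 57z − 57·144·143 ≤ 0 and hence z ≤ (1/2)[57 + √(3249 + 4·1173744)] = (1/2)[57 + √4698225] ≈ (1/2)(57 + 2167.5389) = 1112.2695.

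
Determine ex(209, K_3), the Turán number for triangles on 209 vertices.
ex(209, K_3) = ⌊209^2/4⌋ = 10920

Mantel (1907): a triangle-free graph on n vertices has at most ⌊n^2/4⌋ edges, with equality for the complete bipartite graph K_{⌊n/2⌋, ⌈n/2⌉}. For n = 209: ⌊209^2/4⌋ = ⌊43681/4⌋ = 10920. The extremal graph is K_{104, 105}, which has 104·105 = 10920 edges.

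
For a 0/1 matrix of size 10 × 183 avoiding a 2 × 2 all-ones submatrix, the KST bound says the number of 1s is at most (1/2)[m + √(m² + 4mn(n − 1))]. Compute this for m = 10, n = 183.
z(10, 183; 2, 2) ≤ (1/2)[10 + √(10² + 4·10·183·182)] = (1/2)[10 + √1332340] = 582.1352

Kővári–Sós–Turán: let r_1, ..., r_10 be the row sums and z = Σ r_i the total number of 1s. Each pair of columns can share at most one row with both entries 1 (else a 2×2 all-ones block appears), so Σ_i C(r_i, 2) ≤ C(183, 2) = 16653. By convexity Σ_i C(r_i, 2) ≥ 10·C(z/10, 2) = z(z − 10)/(2·10), giving z² − 10z − 10·183·182 ≤ 0 and hence z ≤ (1/2)[10 + √(100 + 4·333060)] = (1/2)[10 + √1332340] ≈ (1/2)(10 + 1154.2703) = 582.1352.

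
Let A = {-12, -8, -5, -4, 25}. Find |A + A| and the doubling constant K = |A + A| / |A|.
K = |A + A| / |A| = 14/5

Enumerate A + A = {a + b : a, b ∈ A}. With |A| = 5, there are |A|^2 = 25 ordered sum pairs; collecting distinct values, A + A = {-24, -20, -17, -16, -13, -12, -10, -9, -8, 13, 17, 20, 21, 50}, so |A + A| = 14. Thus K = 14/5. For comparison, the minimum possible |A + A| over all 5-element sets is 2·5 − 1 = 9 (so min K = 9/5), attained only by arithmetic progressions.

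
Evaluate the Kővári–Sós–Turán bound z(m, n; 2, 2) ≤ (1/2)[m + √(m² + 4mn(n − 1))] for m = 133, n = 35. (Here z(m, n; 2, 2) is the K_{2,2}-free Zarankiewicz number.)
z(133, 35; 2, 2) ≤ (1/2)[133 + √(133² + 4·133·35·34)] = (1/2)[133 + √650769] = 469.8513

Kővári–Sós–Turán: let r_1, ..., r_133 be the row sums and z = Σ r_i the total number of 1s. Each pair of columns can share at most one row with both entries 1 (else a 2×2 all-ones block appears), so Σ_i C(r_i, 2) ≤ C(35, 2) = 595. By convexity Σ_i C(r_i, 2) ≥ 133·C(z/133, 2) = z(z − 133)/(2·133), giving z² − 133z − 133·35·34 ≤ 0 and hence z ≤ (1/2)[133 + √(17689 + 4·158270)] = (1/2)[133 + √650769] ≈ (1/2)(133 + 806.7025) = 469.8513.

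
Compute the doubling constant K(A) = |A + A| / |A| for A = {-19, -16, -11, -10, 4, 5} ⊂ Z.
K = |A + A| / |A| = 20/6 = 10/3

Enumerate A + A = {a + b : a, b ∈ A}. With |A| = 6, there are |A|^2 = 36 ordered sum pairs; collecting distinct values, A + A = {-38, -35, -32, -30, -29, -27, -26, -22, -21, -20, -15, -14, -12, -11, -7, -6, -5, 8, 9, 10}, so |A + A| = 20. Thus K = 20/6 = 10/3. For comparison, the minimum possible |A + A| over all 6-element sets is 2·6 − 1 = 11 (so min K = 11/6), attained only by arithmetic progressions.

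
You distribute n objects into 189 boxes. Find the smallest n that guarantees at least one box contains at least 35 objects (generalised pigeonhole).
n = (35 − 1)·189 + 1 = 6427

By the generalised pigeonhole principle, to guarantee some box contains ≥ r objects we need more than (r − 1) · k objects total. Threshold: n = (r − 1) · k + 1. With r = 35 and k = 189: n = 34 · 189 + 1 = 6426 + 1 = 6427. For n = 6426 = 34 · 189, we can put exactly 34 objects in every box, avoiding 35 in any single one — so 6427 is tight.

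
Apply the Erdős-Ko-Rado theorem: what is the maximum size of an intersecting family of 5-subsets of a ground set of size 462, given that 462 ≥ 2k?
max |F| = C(461, 4) = 1857486555

The Erdős-Ko-Rado theorem states: for n ≥ 2k, an intersecting family of k-subsets of an n-element set has size at most C(n − 1, k − 1), with equality for 'star' families {A ⊆ [n] : |A| = k, i ∈ A} (fix an element i). For n = 462, k = 5: C(461, 4) = 1857486555.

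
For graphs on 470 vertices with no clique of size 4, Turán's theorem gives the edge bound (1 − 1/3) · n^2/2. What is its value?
Turán density bound = (2/3) · 470^2/2 = 220900/3 ≈ 73633.3333

Turán's theorem: ex(n, K_{r+1}) is achieved by the complete r-partite Turán graph T(n, r) with parts as balanced as possible, and is at most (1 − 1/r) · n^2/2. For r = 3, n = 470: the density bound is (2/3) · 220900/2 = 220900/3 ≈ 73633.3333. The integer-valued extremum is e(T(470, 3)) = 73633, which is strictly less than the density bound 220900/3 since 3 ∤ 470 (the parts of T(470, 3) cannot all be equal).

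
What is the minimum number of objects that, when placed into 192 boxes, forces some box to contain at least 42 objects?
n = (42 − 1)·192 + 1 = 7873

By the generalised pigeonhole principle, to guarantee some box contains ≥ r objects we need more than (r − 1) · k objects total. Threshold: n = (r − 1) · k + 1. With r = 42 and k = 192: n = 41 · 192 + 1 = 7872 + 1 = 7873. For n = 7872 = 41 · 192, we can put exactly 41 objects in every box, avoiding 42 in any single one — so 7873 is tight.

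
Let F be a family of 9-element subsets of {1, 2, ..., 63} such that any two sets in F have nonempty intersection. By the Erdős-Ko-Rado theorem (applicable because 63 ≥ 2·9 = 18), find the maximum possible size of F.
max |F| = C(62, 8) = 3381098545

Erdős-Ko-Rado (1961): when n ≥ 2k, max |F| = C(n−1, k−1). The bound is attained by the star {A : i ∈ A} for any fixed i ∈ [n]. Here C(63−1, 9−1) = C(62, 8) = 3381098545.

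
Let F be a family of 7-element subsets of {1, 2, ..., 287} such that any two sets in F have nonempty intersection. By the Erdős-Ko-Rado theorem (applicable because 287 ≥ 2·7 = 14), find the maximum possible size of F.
max |F| = C(286, 6) = 721005537967

Erdős-Ko-Rado (1961): when n ≥ 2k, max |F| = C(n−1, k−1). The bound is attained by the star {A : i ∈ A} for any fixed i ∈ [n]. Here C(287−1, 7−1) = C(286, 6) = 721005537967.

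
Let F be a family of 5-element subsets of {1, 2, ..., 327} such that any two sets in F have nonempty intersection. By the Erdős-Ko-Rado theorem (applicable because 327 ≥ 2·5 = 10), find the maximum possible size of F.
max |F| = C(326, 4) = 461994975

Erdős-Ko-Rado (1961): when n ≥ 2k, max |F| = C(n−1, k−1). The bound is attained by the star {A : i ∈ A} for any fixed i ∈ [n]. Here C(327−1, 5−1) = C(326, 4) = 461994975.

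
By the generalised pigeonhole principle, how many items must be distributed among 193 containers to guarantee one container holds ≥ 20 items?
n = (20 − 1)·193 + 1 = 3668

By the generalised pigeonhole principle, to guarantee some box contains ≥ r objects we need more than (r − 1) · k objects total. Threshold: n = (r − 1) · k + 1. With r = 20 and k = 193: n = 19 · 193 + 1 = 3667 + 1 = 3668. For n = 3667 = 19 · 193, we can put exactly 19 objects in every box, avoiding 20 in any single one — so 3668 is tight.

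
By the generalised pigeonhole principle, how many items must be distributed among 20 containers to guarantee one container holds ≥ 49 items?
n = (49 − 1)·20 + 1 = 961

By the generalised pigeonhole principle, to guarantee some box contains ≥ r objects we need more than (r − 1) · k objects total. Threshold: n = (r − 1) · k + 1. With r = 49 and k = 20: n = 48 · 20 + 1 = 960 + 1 = 961. For n = 960 = 48 · 20, we can put exactly 48 objects in every box, avoiding 49 in any single one — so 961 is tight.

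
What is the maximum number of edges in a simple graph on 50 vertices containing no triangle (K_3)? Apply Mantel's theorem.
ex(50, K_3) = ⌊50^2/4⌋ = 625

Mantel (1907): a triangle-free graph on n vertices has at most ⌊n^2/4⌋ edges, with equality for the complete bipartite graph K_{⌊n/2⌋, ⌈n/2⌉}. For n = 50: ⌊50^2/4⌋ = ⌊2500/4⌋ = 625. The extremal graph is K_{25, 25}, which has 25·25 = 625 edges.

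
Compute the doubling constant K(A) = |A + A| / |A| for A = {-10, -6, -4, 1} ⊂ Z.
K = |A + A| / |A| = 10/4 = 5/2

Enumerate A + A = {a + b : a, b ∈ A}. With |A| = 4, there are |A|^2 = 16 ordered sum pairs; collecting distinct values, A + A = {-20, -16, -14, -12, -10, -9, -8, -5, -3, 2}, so |A + A| = 10. Thus K = 10/4 = 5/2. For comparison, the minimum possible |A + A| over all 4-element sets is 2·4 − 1 = 7 (so min K = 7/4), attained only by arithmetic progressions.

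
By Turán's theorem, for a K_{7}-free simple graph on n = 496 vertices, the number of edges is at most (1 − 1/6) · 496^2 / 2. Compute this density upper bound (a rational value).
Turán density bound = (5/6) · 496^2/2 = 307520/3 ≈ 102506.6667

Turán's theorem: ex(n, K_{r+1}) is achieved by the complete r-partite Turán graph T(n, r) with parts as balanced as possible, and is at most (1 − 1/r) · n^2/2. For r = 6, n = 496: the density bound is (5/6) · 246016/2 = 307520/3 ≈ 102506.6667. The integer-valued extremum is e(T(496, 6)) = 102506, which is strictly less than the density bound 307520/3 since 6 ∤ 496 (the parts of T(496, 6) cannot all be equal).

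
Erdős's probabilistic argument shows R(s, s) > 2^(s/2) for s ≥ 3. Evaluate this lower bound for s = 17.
2^(17/2) = 362.0387; so R(17, 17) > 362.0387

Colour each edge of K_n uniformly at random with red/blue. The expected number of monochromatic K_17 is C(n, 17) · 2 · 2^(−C(17,2)). If C(n, 17) · 2^(1 − C(17,2)) < 1, then with positive probability no monochromatic K_17 exists, so R(17, 17) > n. The standard estimate C(n, 17) ≤ n^17/17! shows this inequality holds whenever n ≤ 2^(17/2) (since 17! · 2^(C(17,2) − 1) > 2^(17^2/2) ≥ n^17). Hence R(17, 17) > 2^(17/2) = 362.0387.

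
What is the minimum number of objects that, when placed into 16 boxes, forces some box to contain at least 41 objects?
n = (41 − 1)·16 + 1 = 641

By the generalised pigeonhole principle, to guarantee some box contains ≥ r objects we need more than (r − 1) · k objects total. Threshold: n = (r − 1) · k + 1. With r = 41 and k = 16: n = 40 · 16 + 1 = 640 + 1 = 641. For n = 640 = 40 · 16, we can put exactly 40 objects in every box, avoiding 41 in any single one — so 641 is tight.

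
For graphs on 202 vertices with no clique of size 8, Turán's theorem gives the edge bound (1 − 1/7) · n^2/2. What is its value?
Turán density bound = (6/7) · 202^2/2 = 122412/7 ≈ 17487.4286

Turán's theorem: ex(n, K_{r+1}) is achieved by the complete r-partite Turán graph T(n, r) with parts as balanced as possible, and is at most (1 − 1/r) · n^2/2. For r = 7, n = 202: the density bound is (6/7) · 40804/2 = 122412/7 ≈ 17487.4286. The integer-valued extremum is e(T(202, 7)) = 17487, which is strictly less than the density bound 122412/7 since 7 ∤ 202 (the parts of T(202, 7) cannot all be equal).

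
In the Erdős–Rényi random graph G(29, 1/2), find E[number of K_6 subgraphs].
E[# K_6] = C(29, 6) · (1/2)^C(6, 2) = 475020 / 2^15 = 118755/8192 ≈ 14.496460

For each 6-subset S of vertices (there are C(29, 6) = 475020 such S), let X_S = 1 if S induces a K_6 (all C(6, 2) = 15 edges present). Then P(X_S = 1) = (1/2)^15 = 1/32768. By linearity of expectation, E[# K_6] = C(29, 6) · (1/2)^15 = 475020 / 32768 = 118755/8192 ≈ 14.496460.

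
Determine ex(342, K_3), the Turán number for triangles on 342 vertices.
ex(342, K_3) = ⌊342^2/4⌋ = 29241

Mantel (1907): a triangle-free graph on n vertices has at most ⌊n^2/4⌋ edges, with equality for the complete bipartite graph K_{⌊n/2⌋, ⌈n/2⌉}. For n = 342: ⌊342^2/4⌋ = ⌊116964/4⌋ = 29241. The extremal graph is K_{171, 171}, which has 171·171 = 29241 edges.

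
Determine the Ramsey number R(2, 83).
R(2, 83) = 83

R(2, k) = k for all k ≥ 2: in a 2-colouring of K_k, either some edge is red (a red K_2) or all edges are blue (a blue K_k). And K_{82} coloured all-blue has no blue K_83, so R(2, 83) > 82. Hence R(2, 83) = 83.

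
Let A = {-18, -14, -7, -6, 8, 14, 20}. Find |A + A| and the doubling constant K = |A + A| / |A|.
K = |A + A| / |A| = 26/7

Enumerate A + A = {a + b : a, b ∈ A}. With |A| = 7, there are |A|^2 = 49 ordered sum pairs; collecting distinct values, A + A = {-36, -32, -28, -25, -24, -21, -20, -14, -13, -12, -10, -6, -4, 0, 1, 2, 6, 7, 8, 13, 14, 16, 22, 28, 34, 40}, so |A + A| = 26. Thus K = 26/7. For comparison, the minimum possible |A + A| over all 7-element sets is 2·7 − 1 = 13 (so min K = 13/7), attained only by arithmetic progressions.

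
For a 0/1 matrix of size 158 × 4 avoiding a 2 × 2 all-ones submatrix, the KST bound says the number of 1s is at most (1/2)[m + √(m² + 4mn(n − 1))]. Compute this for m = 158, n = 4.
z(158, 4; 2, 2) ≤ (1/2)[158 + √(158² + 4·158·4·3)] = (1/2)[158 + √32548] = 169.2053

Kővári–Sós–Turán: let r_1, ..., r_158 be the row sums and z = Σ r_i the total number of 1s. Each pair of columns can share at most one row with both entries 1 (else a 2×2 all-ones block appears), so Σ_i C(r_i, 2) ≤ C(4, 2) = 6. By convexity Σ_i C(r_i, 2) ≥ 158·C(z/158, 2) = z(z − 158)/(2·158), giving z² − 158z − 158·4·3 ≤ 0 and hence z ≤ (1/2)[158 + √(24964 + 4·1896)] = (1/2)[158 + √32548] ≈ (1/2)(158 + 180.4106) = 169.2053.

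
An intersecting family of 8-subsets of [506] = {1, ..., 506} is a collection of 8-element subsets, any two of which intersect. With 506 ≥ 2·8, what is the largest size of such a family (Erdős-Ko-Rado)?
max |F| = C(505, 7) = 1593937749223500

Erdős-Ko-Rado (1961): when n ≥ 2k, max |F| = C(n−1, k−1). The bound is attained by the star {A : i ∈ A} for any fixed i ∈ [n]. Here C(506−1, 8−1) = C(505, 7) = 1593937749223500.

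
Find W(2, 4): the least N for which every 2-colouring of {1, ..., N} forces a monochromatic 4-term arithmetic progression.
W(2, 4) = 35

This is a classical value, W(2, 4) = 35, established by combining an explicit 2-colouring of {1, ..., 34} with no monochromatic 4-AP (giving the lower bound W(2, 4) > 34) and a finite case analysis / exhaustive computer search showing every 2-colouring of {1, ..., 35} has such an AP.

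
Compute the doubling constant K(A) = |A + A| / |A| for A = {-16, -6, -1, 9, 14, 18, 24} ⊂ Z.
K = |A + A| / |A| = 22/7

Enumerate A + A = {a + b : a, b ∈ A}. With |A| = 7, there are |A|^2 = 49 ordered sum pairs; collecting distinct values, A + A = {-32, -22, -17, -12, -7, -2, 2, 3, 8, 12, 13, 17, 18, 23, 27, 28, 32, 33, 36, 38, 42, 48}, so |A + A| = 22. Thus K = 22/7. For comparison, the minimum possible |A + A| over all 7-element sets is 2·7 − 1 = 13 (so min K = 13/7), attained only by arithmetic progressions.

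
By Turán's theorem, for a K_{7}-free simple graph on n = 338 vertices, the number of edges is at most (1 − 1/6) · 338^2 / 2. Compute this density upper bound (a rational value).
Turán density bound = (5/6) · 338^2/2 = 142805/3 ≈ 47601.6667

Turán's theorem: ex(n, K_{r+1}) is achieved by the complete r-partite Turán graph T(n, r) with parts as balanced as possible, and is at most (1 − 1/r) · n^2/2. For r = 6, n = 338: the density bound is (5/6) · 114244/2 = 142805/3 ≈ 47601.6667. The integer-valued extremum is e(T(338, 6)) = 47601, which is strictly less than the density bound 142805/3 since 6 ∤ 338 (the parts of T(338, 6) cannot all be equal).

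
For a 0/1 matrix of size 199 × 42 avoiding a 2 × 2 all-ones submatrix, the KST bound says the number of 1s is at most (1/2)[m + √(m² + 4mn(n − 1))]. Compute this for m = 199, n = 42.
z(199, 42; 2, 2) ≤ (1/2)[199 + √(199² + 4·199·42·41)] = (1/2)[199 + √1410313] = 693.283

Kővári–Sós–Turán: let r_1, ..., r_199 be the row sums and z = Σ r_i the total number of 1s. Each pair of columns can share at most one row with both entries 1 (else a 2×2 all-ones block appears), so Σ_i C(r_i, 2) ≤ C(42, 2) = 861. By convexity Σ_i C(r_i, 2) ≥ 199·C(z/199, 2) = z(z − 199)/(2·199), giving z² − 199z − 199·42·41 ≤ 0 and hence z ≤ (1/2)[199 + √(39601 + 4·342678)] = (1/2)[199 + √1410313] ≈ (1/2)(199 + 1187.566) = 693.283.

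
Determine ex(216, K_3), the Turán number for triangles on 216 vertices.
ex(216, K_3) = ⌊216^2/4⌋ = 11664

Mantel (1907): a triangle-free graph on n vertices has at most ⌊n^2/4⌋ edges, with equality for the complete bipartite graph K_{⌊n/2⌋, ⌈n/2⌉}. For n = 216: ⌊216^2/4⌋ = ⌊46656/4⌋ = 11664. The extremal graph is K_{108, 108}, which has 108·108 = 11664 edges.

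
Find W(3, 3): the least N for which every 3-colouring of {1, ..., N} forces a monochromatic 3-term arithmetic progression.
W(3, 3) = 27

W(3, 3) = 27. The lower bound W(3, 3) > 26 comes from an explicit good 3-colouring of [1, 26]; the upper bound W(3, 3) ≤ 27 was verified by exhaustive search over 3-colourings of [1, 27].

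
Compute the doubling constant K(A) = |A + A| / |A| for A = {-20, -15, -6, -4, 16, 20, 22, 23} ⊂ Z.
K = |A + A| / |A| = 35/8

Enumerate A + A = {a + b : a, b ∈ A}. With |A| = 8, there are |A|^2 = 64 ordered sum pairs; collecting distinct values, A + A = {-40, -35, -30, -26, -24, -21, -19, -12, -10, -8, -4, 0, 1, 2, 3, 5, 7, 8, 10, 12, 14, 16, 17, 18, 19, 32, 36, 38, 39, 40, 42, 43, 44, 45, 46}, so |A + A| = 35. Thus K = 35/8. For comparison, the minimum possible |A + A| over all 8-element sets is 2·8 − 1 = 15 (so min K = 15/8), attained only by arithmetic progressions.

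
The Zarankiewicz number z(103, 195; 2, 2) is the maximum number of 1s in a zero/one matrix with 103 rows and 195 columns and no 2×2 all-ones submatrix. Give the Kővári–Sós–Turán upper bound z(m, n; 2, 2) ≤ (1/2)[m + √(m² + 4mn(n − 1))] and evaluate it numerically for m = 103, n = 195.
z(103, 195; 2, 2) ≤ (1/2)[103 + √(103² + 4·103·195·194)] = (1/2)[103 + √15596569] = 2026.1246

Kővári–Sós–Turán: let r_1, ..., r_103 be the row sums and z = Σ r_i the total number of 1s. Each pair of columns can share at most one row with both entries 1 (else a 2×2 all-ones block appears), so Σ_i C(r_i, 2) ≤ C(195, 2) = 18915. By convexity Σ_i C(r_i, 2) ≥ 103·C(z/103, 2) = z(z − 103)/(2·103), giving z² − 103z − 103·195·194 ≤ 0 and hence z ≤ (1/2)[103 + √(10609 + 4·3896490)] = (1/2)[103 + √15596569] ≈ (1/2)(103 + 3949.2492) = 2026.1246.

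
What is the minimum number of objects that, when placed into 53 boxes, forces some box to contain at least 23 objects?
n = (23 − 1)·53 + 1 = 1167

By the generalised pigeonhole principle, to guarantee some box contains ≥ r objects we need more than (r − 1) · k objects total. Threshold: n = (r − 1) · k + 1. With r = 23 and k = 53: n = 22 · 53 + 1 = 1166 + 1 = 1167. For n = 1166 = 22 · 53, we can put exactly 22 objects in every box, avoiding 23 in any single one — so 1167 is tight.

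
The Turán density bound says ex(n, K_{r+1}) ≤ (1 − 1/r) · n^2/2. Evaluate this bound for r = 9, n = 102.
Turán density bound = (8/9) · 102^2/2 = 4624

Turán's theorem: ex(n, K_{r+1}) is achieved by the complete r-partite Turán graph T(n, r) with parts as balanced as possible, and is at most (1 − 1/r) · n^2/2. For r = 9, n = 102: the density bound is (8/9) · 10404/2 = 4624. The integer-valued extremum is e(T(102, 9)) = 4623, which is strictly less than the density bound 4624 since 9 ∤ 102 (the parts of T(102, 9) cannot all be equal).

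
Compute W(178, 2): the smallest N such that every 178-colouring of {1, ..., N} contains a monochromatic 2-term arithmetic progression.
W(178, 2) = 178 + 1 = 179

A 2-term AP is any pair of integers, so a monochromatic 2-AP exists iff some colour is used at least twice. With 178 colours, the colouring i ↦ i on {1, ..., 178} uses each colour once, avoiding any monochromatic pair, so W(178, 2) > 178. For {1, ..., 179}, pigeonhole forces two integers of the same colour, which form a monochromatic 2-AP. Hence W(178, 2) = 179.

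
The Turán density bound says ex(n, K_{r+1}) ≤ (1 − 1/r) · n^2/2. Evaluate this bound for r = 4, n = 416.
Turán density bound = (3/4) · 416^2/2 = 64896

Turán's theorem: ex(n, K_{r+1}) is achieved by the complete r-partite Turán graph T(n, r) with parts as balanced as possible, and is at most (1 − 1/r) · n^2/2. For r = 4, n = 416: the density bound is (3/4) · 173056/2 = 64896. Since 4 ∣ 416, the Turán graph T(416, 4) has parts of equal size 104, and its edge count e(T(416, 4)) = 64896 attains the density bound exactly.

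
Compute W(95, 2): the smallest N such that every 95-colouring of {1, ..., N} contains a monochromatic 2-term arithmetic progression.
W(95, 2) = 95 + 1 = 96

A 2-term AP is any pair of integers, so a monochromatic 2-AP exists iff some colour is used at least twice. With 95 colours, the colouring i ↦ i on {1, ..., 95} uses each colour once, avoiding any monochromatic pair, so W(95, 2) > 95. For {1, ..., 96}, pigeonhole forces two integers of the same colour, which form a monochromatic 2-AP. Hence W(95, 2) = 96.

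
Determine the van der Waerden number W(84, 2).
W(84, 2) = 84 + 1 = 85

A 2-term AP is any pair of integers, so a monochromatic 2-AP exists iff some colour is used at least twice. With 84 colours, the colouring i ↦ i on {1, ..., 84} uses each colour once, avoiding any monochromatic pair, so W(84, 2) > 84. For {1, ..., 85}, pigeonhole forces two integers of the same colour, which form a monochromatic 2-AP. Hence W(84, 2) = 85.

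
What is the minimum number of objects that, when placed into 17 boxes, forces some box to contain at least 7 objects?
n = (7 − 1)·17 + 1 = 103

By the generalised pigeonhole principle, to guarantee some box contains ≥ r objects we need more than (r − 1) · k objects total. Threshold: n = (r − 1) · k + 1. With r = 7 and k = 17: n = 6 · 17 + 1 = 102 + 1 = 103. For n = 102 = 6 · 17, we can put exactly 6 objects in every box, avoiding 7 in any single one — so 103 is tight.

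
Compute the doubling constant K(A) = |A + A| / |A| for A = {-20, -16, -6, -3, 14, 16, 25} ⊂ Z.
K = |A + A| / |A| = 27/7

Enumerate A + A = {a + b : a, b ∈ A}. With |A| = 7, there are |A|^2 = 49 ordered sum pairs; collecting distinct values, A + A = {-40, -36, -32, -26, -23, -22, -19, -12, -9, -6, -4, -2, 0, 5, 8, 9, 10, 11, 13, 19, 22, 28, 30, 32, 39, 41, 50}, so |A + A| = 27. Thus K = 27/7. For comparison, the minimum possible |A + A| over all 7-element sets is 2·7 − 1 = 13 (so min K = 13/7), attained only by arithmetic progressions.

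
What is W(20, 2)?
W(20, 2) = 20 + 1 = 21

A 2-term AP is any pair of integers, so a monochromatic 2-AP exists iff some colour is used at least twice. With 20 colours, the colouring i ↦ i on {1, ..., 20} uses each colour once, avoiding any monochromatic pair, so W(20, 2) > 20. For {1, ..., 21}, pigeonhole forces two integers of the same colour, which form a monochromatic 2-AP. Hence W(20, 2) = 21.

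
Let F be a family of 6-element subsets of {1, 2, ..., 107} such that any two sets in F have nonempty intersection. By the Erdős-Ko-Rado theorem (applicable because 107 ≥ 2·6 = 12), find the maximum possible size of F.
max |F| = C(106, 5) = 101340876

Erdős-Ko-Rado (1961): when n ≥ 2k, max |F| = C(n−1, k−1). The bound is attained by the star {A : i ∈ A} for any fixed i ∈ [n]. Here C(107−1, 6−1) = C(106, 5) = 101340876.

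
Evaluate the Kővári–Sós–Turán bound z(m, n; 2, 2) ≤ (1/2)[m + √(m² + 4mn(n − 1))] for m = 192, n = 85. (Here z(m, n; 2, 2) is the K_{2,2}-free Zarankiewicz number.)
z(192, 85; 2, 2) ≤ (1/2)[192 + √(192² + 4·192·85·84)] = (1/2)[192 + √5520384] = 1270.7749

Kővári–Sós–Turán: let r_1, ..., r_192 be the row sums and z = Σ r_i the total number of 1s. Each pair of columns can share at most one row with both entries 1 (else a 2×2 all-ones block appears), so Σ_i C(r_i, 2) ≤ C(85, 2) = 3570. By convexity Σ_i C(r_i, 2) ≥ 192·C(z/192, 2) = z(z − 192)/(2·192), giving z² − 192z − 192·85·84 ≤ 0 and hence z ≤ (1/2)[192 + √(36864 + 4·1370880)] = (1/2)[192 + √5520384] ≈ (1/2)(192 + 2349.5497) = 1270.7749.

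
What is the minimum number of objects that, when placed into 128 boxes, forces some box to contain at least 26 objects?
n = (26 − 1)·128 + 1 = 3201

By the generalised pigeonhole principle, to guarantee some box contains ≥ r objects we need more than (r − 1) · k objects total. Threshold: n = (r − 1) · k + 1. With r = 26 and k = 128: n = 25 · 128 + 1 = 3200 + 1 = 3201. For n = 3200 = 25 · 128, we can put exactly 25 objects in every box, avoiding 26 in any single one — so 3201 is tight.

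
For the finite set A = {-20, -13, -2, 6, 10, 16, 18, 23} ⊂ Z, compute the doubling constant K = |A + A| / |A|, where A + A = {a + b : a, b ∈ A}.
K = |A + A| / |A| = 33/8

Enumerate A + A = {a + b : a, b ∈ A}. With |A| = 8, there are |A|^2 = 64 ordered sum pairs; collecting distinct values, A + A = {-40, -33, -26, -22, -15, -14, -10, -7, -4, -3, -2, 3, 4, 5, 8, 10, 12, 14, 16, 20, 21, 22, 24, 26, 28, 29, 32, 33, 34, 36, 39, 41, 46}, so |A + A| = 33. Thus K = 33/8. For comparison, the minimum possible |A + A| over all 8-element sets is 2·8 − 1 = 15 (so min K = 15/8), attained only by arithmetic progressions.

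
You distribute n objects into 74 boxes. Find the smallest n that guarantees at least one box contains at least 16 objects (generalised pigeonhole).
n = (16 − 1)·74 + 1 = 1111

By the generalised pigeonhole principle, to guarantee some box contains ≥ r objects we need more than (r − 1) · k objects total. Threshold: n = (r − 1) · k + 1. With r = 16 and k = 74: n = 15 · 74 + 1 = 1110 + 1 = 1111. For n = 1110 = 15 · 74, we can put exactly 15 objects in every box, avoiding 16 in any single one — so 1111 is tight.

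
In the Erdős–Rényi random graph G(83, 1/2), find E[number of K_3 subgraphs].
E[# K_3] = C(83, 3) · (1/2)^C(3, 2) = 91881 / 2^3 = 11485.125

For each 3-subset S of vertices (there are C(83, 3) = 91881 such S), let X_S = 1 if S induces a K_3 (all C(3, 2) = 3 edges present). Then P(X_S = 1) = (1/2)^3 = 1/8. By linearity of expectation, E[# K_3] = C(83, 3) · (1/2)^3 = 91881 / 8 = 11485.125.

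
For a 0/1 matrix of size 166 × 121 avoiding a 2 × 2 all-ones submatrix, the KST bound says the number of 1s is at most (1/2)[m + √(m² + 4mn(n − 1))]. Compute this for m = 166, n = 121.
z(166, 121; 2, 2) ≤ (1/2)[166 + √(166² + 4·166·121·120)] = (1/2)[166 + √9668836] = 1637.7376

Kővári–Sós–Turán: let r_1, ..., r_166 be the row sums and z = Σ r_i the total number of 1s. Each pair of columns can share at most one row with both entries 1 (else a 2×2 all-ones block appears), so Σ_i C(r_i, 2) ≤ C(121, 2) = 7260. By convexity Σ_i C(r_i, 2) ≥ 166·C(z/166, 2) = z(z − 166)/(2·166), giving z² − 166z − 166·121·120 ≤ 0 and hence z ≤ (1/2)[166 + √(27556 + 4·2410320)] = (1/2)[166 + √9668836] ≈ (1/2)(166 + 3109.4752) = 1637.7376.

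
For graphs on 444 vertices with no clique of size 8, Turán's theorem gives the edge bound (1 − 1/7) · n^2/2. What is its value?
Turán density bound = (6/7) · 444^2/2 = 591408/7 ≈ 84486.8571

Turán's theorem: ex(n, K_{r+1}) is achieved by the complete r-partite Turán graph T(n, r) with parts as balanced as possible, and is at most (1 − 1/r) · n^2/2. For r = 7, n = 444: the density bound is (6/7) · 197136/2 = 591408/7 ≈ 84486.8571. The integer-valued extremum is e(T(444, 7)) = 84486, which is strictly less than the density bound 591408/7 since 7 ∤ 444 (the parts of T(444, 7) cannot all be equal).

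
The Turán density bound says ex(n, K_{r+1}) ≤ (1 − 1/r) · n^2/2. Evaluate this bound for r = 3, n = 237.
Turán density bound = (2/3) · 237^2/2 = 18723

Turán's theorem: ex(n, K_{r+1}) is achieved by the complete r-partite Turán graph T(n, r) with parts as balanced as possible, and is at most (1 − 1/r) · n^2/2. For r = 3, n = 237: the density bound is (2/3) · 56169/2 = 18723. Since 3 ∣ 237, the Turán graph T(237, 3) has parts of equal size 79, and its edge count e(T(237, 3)) = 18723 attains the density bound exactly.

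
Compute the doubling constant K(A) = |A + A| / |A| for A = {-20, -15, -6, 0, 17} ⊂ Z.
K = |A + A| / |A| = 15/5 = 3

Enumerate A + A = {a + b : a, b ∈ A}. With |A| = 5, there are |A|^2 = 25 ordered sum pairs; collecting distinct values, A + A = {-40, -35, -30, -26, -21, -20, -15, -12, -6, -3, 0, 2, 11, 17, 34}, so |A + A| = 15. Thus K = 15/5 = 3. For comparison, the minimum possible |A + A| over all 5-element sets is 2·5 − 1 = 9 (so min K = 9/5), attained only by arithmetic progressions.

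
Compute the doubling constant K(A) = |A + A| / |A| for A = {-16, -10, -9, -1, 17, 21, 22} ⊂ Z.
K = |A + A| / |A| = 27/7

Enumerate A + A = {a + b : a, b ∈ A}. With |A| = 7, there are |A|^2 = 49 ordered sum pairs; collecting distinct values, A + A = {-32, -26, -25, -20, -19, -18, -17, -11, -10, -2, 1, 5, 6, 7, 8, 11, 12, 13, 16, 20, 21, 34, 38, 39, 42, 43, 44}, so |A + A| = 27. Thus K = 27/7. For comparison, the minimum possible |A + A| over all 7-element sets is 2·7 − 1 = 13 (so min K = 13/7), attained only by arithmetic progressions.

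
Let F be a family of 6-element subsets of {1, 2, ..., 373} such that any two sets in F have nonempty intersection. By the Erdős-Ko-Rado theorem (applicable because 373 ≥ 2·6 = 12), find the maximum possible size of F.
max |F| = C(372, 5) = 57784520304

Erdős-Ko-Rado (1961): when n ≥ 2k, max |F| = C(n−1, k−1). The bound is attained by the star {A : i ∈ A} for any fixed i ∈ [n]. Here C(373−1, 6−1) = C(372, 5) = 57784520304.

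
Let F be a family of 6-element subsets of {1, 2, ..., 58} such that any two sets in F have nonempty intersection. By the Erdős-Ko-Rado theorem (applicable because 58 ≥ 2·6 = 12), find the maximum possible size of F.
max |F| = C(57, 5) = 4187106

Erdős-Ko-Rado (1961): when n ≥ 2k, max |F| = C(n−1, k−1). The bound is attained by the star {A : i ∈ A} for any fixed i ∈ [n]. Here C(58−1, 6−1) = C(57, 5) = 4187106.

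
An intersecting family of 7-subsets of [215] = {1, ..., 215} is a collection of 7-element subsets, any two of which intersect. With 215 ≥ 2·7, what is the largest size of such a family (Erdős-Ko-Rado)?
max |F| = C(214, 6) = 124292458213

The Erdős-Ko-Rado theorem states: for n ≥ 2k, an intersecting family of k-subsets of an n-element set has size at most C(n − 1, k − 1), with equality for 'star' families {A ⊆ [n] : |A| = k, i ∈ A} (fix an element i). For n = 215, k = 7: C(214, 6) = 124292458213.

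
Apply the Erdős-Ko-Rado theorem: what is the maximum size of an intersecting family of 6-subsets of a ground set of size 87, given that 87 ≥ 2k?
max |F| = C(86, 5) = 34826302

Erdős-Ko-Rado (1961): when n ≥ 2k, max |F| = C(n−1, k−1). The bound is attained by the star {A : i ∈ A} for any fixed i ∈ [n]. Here C(87−1, 6−1) = C(86, 5) = 34826302.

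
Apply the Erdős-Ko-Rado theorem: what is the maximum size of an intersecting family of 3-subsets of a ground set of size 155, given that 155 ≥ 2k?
max |F| = C(154, 2) = 11781

Erdős-Ko-Rado (1961): when n ≥ 2k, max |F| = C(n−1, k−1). The bound is attained by the star {A : i ∈ A} for any fixed i ∈ [n]. Here C(155−1, 3−1) = C(154, 2) = 11781.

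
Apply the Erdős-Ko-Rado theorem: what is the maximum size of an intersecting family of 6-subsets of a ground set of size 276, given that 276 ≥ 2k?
max |F| = C(275, 5) = 12635803180

The Erdős-Ko-Rado theorem states: for n ≥ 2k, an intersecting family of k-subsets of an n-element set has size at most C(n − 1, k − 1), with equality for 'star' families {A ⊆ [n] : |A| = k, i ∈ A} (fix an element i). For n = 276, k = 6: C(275, 5) = 12635803180.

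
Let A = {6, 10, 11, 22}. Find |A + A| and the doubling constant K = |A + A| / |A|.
K = |A + A| / |A| = 10/4 = 5/2

Enumerate A + A = {a + b : a, b ∈ A}. With |A| = 4, there are |A|^2 = 16 ordered sum pairs; collecting distinct values, A + A = {12, 16, 17, 20, 21, 22, 28, 32, 33, 44}, so |A + A| = 10. Thus K = 10/4 = 5/2. For comparison, the minimum possible |A + A| over all 4-element sets is 2·4 − 1 = 7 (so min K = 7/4), attained only by arithmetic progressions.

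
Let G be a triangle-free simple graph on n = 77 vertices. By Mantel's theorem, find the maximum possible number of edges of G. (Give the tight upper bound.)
ex(77, K_3) = ⌊77^2/4⌋ = 1482

Mantel (1907): a triangle-free graph on n vertices has at most ⌊n^2/4⌋ edges, with equality for the complete bipartite graph K_{⌊n/2⌋, ⌈n/2⌉}. For n = 77: ⌊77^2/4⌋ = ⌊5929/4⌋ = 1482. The extremal graph is K_{38, 39}, which has 38·39 = 1482 edges.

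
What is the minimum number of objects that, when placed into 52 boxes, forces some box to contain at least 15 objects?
n = (15 − 1)·52 + 1 = 729

By the generalised pigeonhole principle, to guarantee some box contains ≥ r objects we need more than (r − 1) · k objects total. Threshold: n = (r − 1) · k + 1. With r = 15 and k = 52: n = 14 · 52 + 1 = 728 + 1 = 729. For n = 728 = 14 · 52, we can put exactly 14 objects in every box, avoiding 15 in any single one — so 729 is tight.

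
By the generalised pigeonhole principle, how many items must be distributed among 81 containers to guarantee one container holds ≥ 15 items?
n = (15 − 1)·81 + 1 = 1135

By the generalised pigeonhole principle, to guarantee some box contains ≥ r objects we need more than (r − 1) · k objects total. Threshold: n = (r − 1) · k + 1. With r = 15 and k = 81: n = 14 · 81 + 1 = 1134 + 1 = 1135. For n = 1134 = 14 · 81, we can put exactly 14 objects in every box, avoiding 15 in any single one — so 1135 is tight.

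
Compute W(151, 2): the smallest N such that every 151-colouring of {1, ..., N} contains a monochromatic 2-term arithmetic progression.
W(151, 2) = 151 + 1 = 152

A 2-term AP is any pair of integers, so a monochromatic 2-AP exists iff some colour is used at least twice. With 151 colours, the colouring i ↦ i on {1, ..., 151} uses each colour once, avoiding any monochromatic pair, so W(151, 2) > 151. For {1, ..., 152}, pigeonhole forces two integers of the same colour, which form a monochromatic 2-AP. Hence W(151, 2) = 152.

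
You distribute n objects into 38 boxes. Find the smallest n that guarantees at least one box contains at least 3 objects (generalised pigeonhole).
n = (3 − 1)·38 + 1 = 77

By the generalised pigeonhole principle, to guarantee some box contains ≥ r objects we need more than (r − 1) · k objects total. Threshold: n = (r − 1) · k + 1. With r = 3 and k = 38: n = 2 · 38 + 1 = 76 + 1 = 77. For n = 76 = 2 · 38, we can put exactly 2 objects in every box, avoiding 3 in any single one — so 77 is tight.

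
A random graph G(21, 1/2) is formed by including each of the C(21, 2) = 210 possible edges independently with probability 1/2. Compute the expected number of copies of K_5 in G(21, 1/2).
E[# K_5] = C(21, 5) · (1/2)^C(5, 2) = 20349 / 2^10 ≈ 19.872070

For each 5-subset S of vertices (there are C(21, 5) = 20349 such S), let X_S = 1 if S induces a K_5 (all C(5, 2) = 10 edges present). Then P(X_S = 1) = (1/2)^10 = 1/1024. By linearity of expectation, E[# K_5] = C(21, 5) · (1/2)^10 = 20349 / 1024 ≈ 19.872070.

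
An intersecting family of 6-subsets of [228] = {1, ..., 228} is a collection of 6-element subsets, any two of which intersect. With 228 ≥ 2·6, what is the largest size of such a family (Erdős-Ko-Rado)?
max |F| = C(227, 5) = 4804945320

The Erdős-Ko-Rado theorem states: for n ≥ 2k, an intersecting family of k-subsets of an n-element set has size at most C(n − 1, k − 1), with equality for 'star' families {A ⊆ [n] : |A| = k, i ∈ A} (fix an element i). For n = 228, k = 6: C(227, 5) = 4804945320.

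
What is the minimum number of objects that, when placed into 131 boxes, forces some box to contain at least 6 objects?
n = (6 − 1)·131 + 1 = 656

By the generalised pigeonhole principle, to guarantee some box contains ≥ r objects we need more than (r − 1) · k objects total. Threshold: n = (r − 1) · k + 1. With r = 6 and k = 131: n = 5 · 131 + 1 = 655 + 1 = 656. For n = 655 = 5 · 131, we can put exactly 5 objects in every box, avoiding 6 in any single one — so 656 is tight.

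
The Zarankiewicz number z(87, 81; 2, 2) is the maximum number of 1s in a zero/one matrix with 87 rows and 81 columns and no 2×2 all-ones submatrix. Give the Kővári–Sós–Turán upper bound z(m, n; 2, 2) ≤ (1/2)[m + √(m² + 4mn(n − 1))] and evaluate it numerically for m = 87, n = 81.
z(87, 81; 2, 2) ≤ (1/2)[87 + √(87² + 4·87·81·80)] = (1/2)[87 + √2262609] = 795.5986

Kővári–Sós–Turán: let r_1, ..., r_87 be the row sums and z = Σ r_i the total number of 1s. Each pair of columns can share at most one row with both entries 1 (else a 2×2 all-ones block appears), so Σ_i C(r_i, 2) ≤ C(81, 2) = 3240. By convexity Σ_i C(r_i, 2) ≥ 87·C(z/87, 2) = z(z − 87)/(2·87), giving z² − 87z − 87·81·80 ≤ 0 and hence z ≤ (1/2)[87 + √(7569 + 4·563760)] = (1/2)[87 + √2262609] ≈ (1/2)(87 + 1504.1971) = 795.5986.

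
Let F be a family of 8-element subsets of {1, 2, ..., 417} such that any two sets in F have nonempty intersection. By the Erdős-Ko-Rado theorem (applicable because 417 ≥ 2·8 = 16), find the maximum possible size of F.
max |F| = C(416, 7) = 406615732729440

The Erdős-Ko-Rado theorem states: for n ≥ 2k, an intersecting family of k-subsets of an n-element set has size at most C(n − 1, k − 1), with equality for 'star' families {A ⊆ [n] : |A| = k, i ∈ A} (fix an element i). For n = 417, k = 8: C(416, 7) = 406615732729440.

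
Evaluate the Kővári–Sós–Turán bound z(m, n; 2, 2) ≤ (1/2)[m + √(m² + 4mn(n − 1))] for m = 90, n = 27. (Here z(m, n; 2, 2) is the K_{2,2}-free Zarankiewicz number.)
z(90, 27; 2, 2) ≤ (1/2)[90 + √(90² + 4·90·27·26)] = (1/2)[90 + √260820] = 300.3527

Kővári–Sós–Turán: let r_1, ..., r_90 be the row sums and z = Σ r_i the total number of 1s. Each pair of columns can share at most one row with both entries 1 (else a 2×2 all-ones block appears), so Σ_i C(r_i, 2) ≤ C(27, 2) = 351. By convexity Σ_i C(r_i, 2) ≥ 90·C(z/90, 2) = z(z − 90)/(2·90), giving z² − 90z − 90·27·26 ≤ 0 and hence z ≤ (1/2)[90 + √(8100 + 4·63180)] = (1/2)[90 + √260820] ≈ (1/2)(90 + 510.7054) = 300.3527.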